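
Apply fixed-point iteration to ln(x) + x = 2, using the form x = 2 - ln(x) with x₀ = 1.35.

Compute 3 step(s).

Equation: ln(x) + x = 2
Fixed-point form: x = 2 - ln(x)
x₀ = 1.35

x_1 = g(1.350000) = 1.699895
x_2 = g(1.699895) = 1.469433
x_3 = g(1.469433) = 1.615123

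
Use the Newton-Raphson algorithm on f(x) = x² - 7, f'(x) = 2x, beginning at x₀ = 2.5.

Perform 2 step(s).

f(x) = x² - 7
f'(x) = 2x
x₀ = 2.5

Newton-Raphson formula: x_{n+1} = x_n - f(x_n)/f'(x_n)

Iteration 1:
  f(2.500000) = -0.750000
  f'(2.500000) = 5.000000
  x_1 = 2.500000 - (-0.750000)/5.000000 = 2.650000
Iteration 2:
  f(2.650000) = 0.022500
  f'(2.650000) = 5.300000
  x_2 = 2.650000 - 0.022500/5.300000 = 2.645755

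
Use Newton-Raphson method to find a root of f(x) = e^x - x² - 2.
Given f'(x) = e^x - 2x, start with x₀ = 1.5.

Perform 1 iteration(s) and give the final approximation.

f(x) = e^x - x² - 2
f'(x) = e^x - 2x
x₀ = 1.5

Newton-Raphson formula: x_{n+1} = x_n - f(x_n)/f'(x_n)

Iteration 1:
  f(1.500000) = 0.231689
  f'(1.500000) = 1.481689
  x_1 = 1.500000 - 0.231689/1.481689 = 1.343632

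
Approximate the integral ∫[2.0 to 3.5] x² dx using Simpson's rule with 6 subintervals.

f(x) = x²
a = 2.0, b = 3.5, n = 6
h = (b - a)/n = 0.250000

Simpson's rule: (h/3)[f(x₀) + 4f(x₁) + 2f(x₂) + ... + f(xₙ)]

x_0 = 2.0000, f(x_0) = 4.000000, coefficient = 1
x_1 = 2.2500, f(x_1) = 5.062500, coefficient = 4
x_2 = 2.5000, f(x_2) = 6.250000, coefficient = 2
x_3 = 2.7500, f(x_3) = 7.562500, coefficient = 4
x_4 = 3.0000, f(x_4) = 9.000000, coefficient = 2
x_5 = 3.2500, f(x_5) = 10.562500, coefficient = 4
x_6 = 3.5000, f(x_6) = 12.250000, coefficient = 1

I ≈ (0.250000/3) × 139.500000 = 11.625000
Exact value: 11.625000
Error: 0.000000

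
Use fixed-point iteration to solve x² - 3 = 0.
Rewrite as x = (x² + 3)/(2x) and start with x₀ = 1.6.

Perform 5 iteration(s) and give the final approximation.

Equation: x² - 3 = 0
Fixed-point form: x = (x² + 3)/(2x)
x₀ = 1.6

x_1 = g(1.600000) = 1.737500
x_2 = g(1.737500) = 1.732059
x_3 = g(1.732059) = 1.732051
x_4 = g(1.732051) = 1.732051
x_5 = g(1.732051) = 1.732051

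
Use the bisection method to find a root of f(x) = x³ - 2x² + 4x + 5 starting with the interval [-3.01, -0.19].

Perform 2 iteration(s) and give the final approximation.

f(x) = x³ - 2x² + 4x + 5
Initial interval: [-3.01, -0.19]

Iteration 1:
  c_1 = (-3.010000 + (-0.190000))/2 = -1.600000
  f(c_1) = f(-1.600000) = -10.616000
  f(a) × f(c) ≥ 0, new interval: [-1.600000, -0.190000]
Iteration 2:
  c_2 = (-1.600000 + (-0.190000))/2 = -0.895000
  f(c_2) = f(-0.895000) = -0.898967
  f(a) × f(c) ≥ 0, new interval: [-0.895000, -0.190000]

After 2 iteration(s), the approximation is c_2 = -0.895000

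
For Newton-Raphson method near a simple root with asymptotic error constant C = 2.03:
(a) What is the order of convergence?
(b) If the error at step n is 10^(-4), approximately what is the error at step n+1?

(a) Newton-Raphson has quadratic (order 2) convergence near simple roots.
    This means |e_{n+1}| ≈ C|e_n|².

(b) With |e_n| = 10^(-4) and C = 2.03:
    |e_{n+1}| ≈ 2.03 × (10^(-4))² = 2.03 × 10^(-8)

(a) 2 (quadratic); (b) |e_{n+1}| ≈ 2.030e-08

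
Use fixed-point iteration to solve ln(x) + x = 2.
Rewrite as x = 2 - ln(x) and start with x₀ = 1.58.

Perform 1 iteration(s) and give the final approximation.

Equation: ln(x) + x = 2
Fixed-point form: x = 2 - ln(x)
x₀ = 1.58

x_1 = g(1.580000) = 1.542575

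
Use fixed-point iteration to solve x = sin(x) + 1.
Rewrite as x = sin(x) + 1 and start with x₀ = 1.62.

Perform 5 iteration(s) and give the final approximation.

Equation: x = sin(x) + 1
Fixed-point form: x = sin(x) + 1
x₀ = 1.62

x_1 = g(1.620000) = 1.998790
x_2 = g(1.998790) = 1.909800
x_3 = g(1.909800) = 1.943086
x_4 = g(1.943086) = 1.931497
x_5 = g(1.931497) = 1.935650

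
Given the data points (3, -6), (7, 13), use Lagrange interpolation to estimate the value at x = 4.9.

Lagrange interpolation formula:
P(x) = Σ yᵢ × Lᵢ(x)
where Lᵢ(x) = Π_{j≠i} (x - xⱼ)/(xᵢ - xⱼ)

L_0(4.9) = (4.9 - 7)/(3 - 7) = 0.525000
L_1(4.9) = (4.9 - 3)/(7 - 3) = 0.475000

P(4.9) = (-6)×L_0(4.9) + 13×L_1(4.9)
P(4.9) = 3.025000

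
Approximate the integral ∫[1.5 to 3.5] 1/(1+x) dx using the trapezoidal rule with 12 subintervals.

f(x) = 1/(1+x)
a = 1.5, b = 3.5, n = 12
h = (b - a)/n = 0.166667

Trapezoidal rule: (h/2)[f(x₀) + 2f(x₁) + 2f(x₂) + ... + f(xₙ)]

x_0 = 1.5000, f(x_0) = 0.400000, coefficient = 1
x_1 = 1.6667, f(x_1) = 0.375000, coefficient = 2
x_2 = 1.8333, f(x_2) = 0.352941, coefficient = 2
x_3 = 2.0000, f(x_3) = 0.333333, coefficient = 2
x_4 = 2.1667, f(x_4) = 0.315789, coefficient = 2
x_5 = 2.3333, f(x_5) = 0.300000, coefficient = 2
x_6 = 2.5000, f(x_6) = 0.285714, coefficient = 2
x_7 = 2.6667, f(x_7) = 0.272727, coefficient = 2
x_8 = 2.8333, f(x_8) = 0.260870, coefficient = 2
x_9 = 3.0000, f(x_9) = 0.250000, coefficient = 2
x_10 = 3.1667, f(x_10) = 0.240000, coefficient = 2
x_11 = 3.3333, f(x_11) = 0.230769, coefficient = 2
x_12 = 3.5000, f(x_12) = 0.222222, coefficient = 1

I ≈ (0.166667/2) × 7.056511 = 0.588043
Exact value: 0.587787
Error: 0.000256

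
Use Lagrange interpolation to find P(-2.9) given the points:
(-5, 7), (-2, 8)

Lagrange interpolation formula:
P(x) = Σ yᵢ × Lᵢ(x)
where Lᵢ(x) = Π_{j≠i} (x - xⱼ)/(xᵢ - xⱼ)

L_0(-2.9) = (-2.9 - (-2))/(-5 - (-2)) = 0.300000
L_1(-2.9) = (-2.9 - (-5))/(-2 - (-5)) = 0.700000

P(-2.9) = 7×L_0(-2.9) + 8×L_1(-2.9)
P(-2.9) = 7.700000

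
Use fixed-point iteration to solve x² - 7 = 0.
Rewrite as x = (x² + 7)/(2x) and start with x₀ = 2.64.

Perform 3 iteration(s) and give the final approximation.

Equation: x² - 7 = 0
Fixed-point form: x = (x² + 7)/(2x)
x₀ = 2.64

x_1 = g(2.640000) = 2.645758
x_2 = g(2.645758) = 2.645751
x_3 = g(2.645751) = 2.645751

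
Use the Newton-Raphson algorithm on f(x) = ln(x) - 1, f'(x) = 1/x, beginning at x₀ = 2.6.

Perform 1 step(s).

f(x) = ln(x) - 1
f'(x) = 1/x
x₀ = 2.6

Newton-Raphson formula: x_{n+1} = x_n - f(x_n)/f'(x_n)

Iteration 1:
  f(2.600000) = -0.044489
  f'(2.600000) = 0.384615
  x_1 = 2.600000 - (-0.044489)/0.384615 = 2.715670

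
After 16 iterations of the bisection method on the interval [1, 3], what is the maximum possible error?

Bisection error bound: |error| ≤ (b-a)/2^n
|error| ≤ (3 - 1)/2^16 = 2/2^16
|error| ≤ 0.0000305176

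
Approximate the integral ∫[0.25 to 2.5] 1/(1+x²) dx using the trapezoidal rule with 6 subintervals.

f(x) = 1/(1+x²)
a = 0.25, b = 2.5, n = 6
h = (b - a)/n = 0.375000

Trapezoidal rule: (h/2)[f(x₀) + 2f(x₁) + 2f(x₂) + ... + f(xₙ)]

x_0 = 0.2500, f(x_0) = 0.941176, coefficient = 1
x_1 = 0.6250, f(x_1) = 0.719101, coefficient = 2
x_2 = 1.0000, f(x_2) = 0.500000, coefficient = 2
x_3 = 1.3750, f(x_3) = 0.345946, coefficient = 2
x_4 = 1.7500, f(x_4) = 0.246154, coefficient = 2
x_5 = 2.1250, f(x_5) = 0.181303, coefficient = 2
x_6 = 2.5000, f(x_6) = 0.137931, coefficient = 1

I ≈ (0.375000/2) × 5.064116 = 0.949522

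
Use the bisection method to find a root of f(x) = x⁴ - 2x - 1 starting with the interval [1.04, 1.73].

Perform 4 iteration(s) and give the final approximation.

f(x) = x⁴ - 2x - 1
Initial interval: [1.04, 1.73]

Iteration 1:
  c_1 = (1.040000 + 1.730000)/2 = 1.385000
  f(c_1) = f(1.385000) = -0.090413
  f(a) × f(c) ≥ 0, new interval: [1.385000, 1.730000]
Iteration 2:
  c_2 = (1.385000 + 1.730000)/2 = 1.557500
  f(c_2) = f(1.557500) = 1.769536
  f(a) × f(c) < 0, new interval: [1.385000, 1.557500]
Iteration 3:
  c_3 = (1.385000 + 1.557500)/2 = 1.471250
  f(c_3) = f(1.471250) = 0.742892
  f(a) × f(c) < 0, new interval: [1.385000, 1.471250]
Iteration 4:
  c_4 = (1.385000 + 1.471250)/2 = 1.428125
  f(c_4) = f(1.428125) = 0.303478
  f(a) × f(c) < 0, new interval: [1.385000, 1.428125]

After 4 iteration(s), the approximation is c_4 = 1.428125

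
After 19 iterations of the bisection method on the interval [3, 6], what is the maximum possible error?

Bisection error bound: |error| ≤ (b-a)/2^n
|error| ≤ (6 - 3)/2^19 = 3/2^19
|error| ≤ 0.0000057220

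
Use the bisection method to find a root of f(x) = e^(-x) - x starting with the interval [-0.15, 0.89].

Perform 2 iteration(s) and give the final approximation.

f(x) = e^(-x) - x
Initial interval: [-0.15, 0.89]

Iteration 1:
  c_1 = (-0.150000 + 0.890000)/2 = 0.370000
  f(c_1) = f(0.370000) = 0.320734
  f(a) × f(c) ≥ 0, new interval: [0.370000, 0.890000]
Iteration 2:
  c_2 = (0.370000 + 0.890000)/2 = 0.630000
  f(c_2) = f(0.630000) = -0.097408
  f(a) × f(c) < 0, new interval: [0.370000, 0.630000]

After 2 iteration(s), the approximation is c_2 = 0.630000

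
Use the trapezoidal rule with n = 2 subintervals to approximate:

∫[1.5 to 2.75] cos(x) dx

f(x) = cos(x)
a = 1.5, b = 2.75, n = 2
h = (b - a)/n = 0.625000

Trapezoidal rule: (h/2)[f(x₀) + 2f(x₁) + 2f(x₂) + ... + f(xₙ)]

x_0 = 1.5000, f(x_0) = 0.070737, coefficient = 1
x_1 = 2.1250, f(x_1) = -0.526266, coefficient = 2
x_2 = 2.7500, f(x_2) = -0.924302, coefficient = 1

I ≈ (0.625000/2) × -1.906098 = -0.595656
Exact value: -0.615834
Error: 0.020178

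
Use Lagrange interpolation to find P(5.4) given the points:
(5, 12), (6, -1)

Lagrange interpolation formula:
P(x) = Σ yᵢ × Lᵢ(x)
where Lᵢ(x) = Π_{j≠i} (x - xⱼ)/(xᵢ - xⱼ)

L_0(5.4) = (5.4 - 6)/(5 - 6) = 0.600000
L_1(5.4) = (5.4 - 5)/(6 - 5) = 0.400000

P(5.4) = 12×L_0(5.4) + (-1)×L_1(5.4)
P(5.4) = 6.800000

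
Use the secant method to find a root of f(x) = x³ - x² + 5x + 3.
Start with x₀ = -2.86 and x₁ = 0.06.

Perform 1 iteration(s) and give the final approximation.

f(x) = x³ - x² + 5x + 3
x₀ = -2.86, x₁ = 0.06

Secant formula: x_{n+1} = x_n - f(x_n)(x_n - x_{n-1})/(f(x_n) - f(x_{n-1}))

Iteration 1:
  f(-2.860000) = -42.873256
  f(0.060000) = 3.296616
  x_2 = 0.060000 - 3.296616×(0.060000 - (-2.860000))/(3.296616 - (-42.873256))
       = -0.148494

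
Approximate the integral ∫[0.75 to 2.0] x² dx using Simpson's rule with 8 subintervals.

f(x) = x²
a = 0.75, b = 2.0, n = 8
h = (b - a)/n = 0.156250

Simpson's rule: (h/3)[f(x₀) + 4f(x₁) + 2f(x₂) + ... + f(xₙ)]

x_0 = 0.7500, f(x_0) = 0.562500, coefficient = 1
x_1 = 0.9062, f(x_1) = 0.821289, coefficient = 4
x_2 = 1.0625, f(x_2) = 1.128906, coefficient = 2
x_3 = 1.2188, f(x_3) = 1.485352, coefficient = 4
x_4 = 1.3750, f(x_4) = 1.890625, coefficient = 2
x_5 = 1.5312, f(x_5) = 2.344727, coefficient = 4
x_6 = 1.6875, f(x_6) = 2.847656, coefficient = 2
x_7 = 1.8438, f(x_7) = 3.399414, coefficient = 4
x_8 = 2.0000, f(x_8) = 4.000000, coefficient = 1

I ≈ (0.156250/3) × 48.500000 = 2.526042
Exact value: 2.526042
Error: 0.000000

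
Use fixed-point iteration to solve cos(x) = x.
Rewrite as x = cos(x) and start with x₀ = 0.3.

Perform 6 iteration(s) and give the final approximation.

Equation: cos(x) = x
Fixed-point form: x = cos(x)
x₀ = 0.3

x_1 = g(0.300000) = 0.955336
x_2 = g(0.955336) = 0.577334
x_3 = g(0.577334) = 0.837921
x_4 = g(0.837921) = 0.669010
x_5 = g(0.669010) = 0.784436
x_6 = g(0.784436) = 0.707787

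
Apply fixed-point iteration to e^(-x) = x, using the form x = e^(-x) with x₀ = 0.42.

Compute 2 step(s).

Equation: e^(-x) = x
Fixed-point form: x = e^(-x)
x₀ = 0.42

x_1 = g(0.420000) = 0.657047
x_2 = g(0.657047) = 0.518380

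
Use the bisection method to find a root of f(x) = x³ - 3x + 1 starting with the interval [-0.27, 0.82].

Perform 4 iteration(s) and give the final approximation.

f(x) = x³ - 3x + 1
Initial interval: [-0.27, 0.82]

Iteration 1:
  c_1 = (-0.270000 + 0.820000)/2 = 0.275000
  f(c_1) = f(0.275000) = 0.195797
  f(a) × f(c) ≥ 0, new interval: [0.275000, 0.820000]
Iteration 2:
  c_2 = (0.275000 + 0.820000)/2 = 0.547500
  f(c_2) = f(0.547500) = -0.478383
  f(a) × f(c) < 0, new interval: [0.275000, 0.547500]
Iteration 3:
  c_3 = (0.275000 + 0.547500)/2 = 0.411250
  f(c_3) = f(0.411250) = -0.164197
  f(a) × f(c) < 0, new interval: [0.275000, 0.411250]
Iteration 4:
  c_4 = (0.275000 + 0.411250)/2 = 0.343125
  f(c_4) = f(0.343125) = 0.011023
  f(a) × f(c) ≥ 0, new interval: [0.343125, 0.411250]

After 4 iteration(s), the approximation is c_4 = 0.343125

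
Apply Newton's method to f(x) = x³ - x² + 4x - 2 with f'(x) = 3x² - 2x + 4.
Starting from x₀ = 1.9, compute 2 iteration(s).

f(x) = x³ - x² + 4x - 2
f'(x) = 3x² - 2x + 4
x₀ = 1.9

Newton-Raphson formula: x_{n+1} = x_n - f(x_n)/f'(x_n)

Iteration 1:
  f(1.900000) = 8.849000
  f'(1.900000) = 11.030000
  x_1 = 1.900000 - 8.849000/11.030000 = 1.097733
Iteration 2:
  f(1.097733) = 2.508704
  f'(1.097733) = 5.419589
  x_2 = 1.097733 - 2.508704/5.419589 = 0.634838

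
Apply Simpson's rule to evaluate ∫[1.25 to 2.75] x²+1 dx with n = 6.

f(x) = x²+1
a = 1.25, b = 2.75, n = 6
h = (b - a)/n = 0.250000

Simpson's rule: (h/3)[f(x₀) + 4f(x₁) + 2f(x₂) + ... + f(xₙ)]

x_0 = 1.2500, f(x_0) = 2.562500, coefficient = 1
x_1 = 1.5000, f(x_1) = 3.250000, coefficient = 4
x_2 = 1.7500, f(x_2) = 4.062500, coefficient = 2
x_3 = 2.0000, f(x_3) = 5.000000, coefficient = 4
x_4 = 2.2500, f(x_4) = 6.062500, coefficient = 2
x_5 = 2.5000, f(x_5) = 7.250000, coefficient = 4
x_6 = 2.7500, f(x_6) = 8.562500, coefficient = 1

I ≈ (0.250000/3) × 93.375000 = 7.781250
Exact value: 7.781250
Error: 0.000000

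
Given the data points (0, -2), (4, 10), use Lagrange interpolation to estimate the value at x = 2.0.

Lagrange interpolation formula:
P(x) = Σ yᵢ × Lᵢ(x)
where Lᵢ(x) = Π_{j≠i} (x - xⱼ)/(xᵢ - xⱼ)

L_0(2.0) = (2.0 - 4)/(0 - 4) = 0.500000
L_1(2.0) = (2.0 - 0)/(4 - 0) = 0.500000

P(2.0) = (-2)×L_0(2.0) + 10×L_1(2.0)
P(2.0) = 4.000000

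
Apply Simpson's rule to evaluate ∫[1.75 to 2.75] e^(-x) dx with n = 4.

f(x) = e^(-x)
a = 1.75, b = 2.75, n = 4
h = (b - a)/n = 0.250000

Simpson's rule: (h/3)[f(x₀) + 4f(x₁) + 2f(x₂) + ... + f(xₙ)]

x_0 = 1.7500, f(x_0) = 0.173774, coefficient = 1
x_1 = 2.0000, f(x_1) = 0.135335, coefficient = 4
x_2 = 2.2500, f(x_2) = 0.105399, coefficient = 2
x_3 = 2.5000, f(x_3) = 0.082085, coefficient = 4
x_4 = 2.7500, f(x_4) = 0.063928, coefficient = 1

I ≈ (0.250000/3) × 1.318181 = 0.109848
Exact value: 0.109846
Error: 0.000002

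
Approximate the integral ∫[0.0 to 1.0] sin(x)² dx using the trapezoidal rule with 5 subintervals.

f(x) = sin(x)²
a = 0.0, b = 1.0, n = 5
h = (b - a)/n = 0.200000

Trapezoidal rule: (h/2)[f(x₀) + 2f(x₁) + 2f(x₂) + ... + f(xₙ)]

x_0 = 0.0000, f(x_0) = 0.000000, coefficient = 1
x_1 = 0.2000, f(x_1) = 0.039470, coefficient = 2
x_2 = 0.4000, f(x_2) = 0.151647, coefficient = 2
x_3 = 0.6000, f(x_3) = 0.318821, coefficient = 2
x_4 = 0.8000, f(x_4) = 0.514600, coefficient = 2
x_5 = 1.0000, f(x_5) = 0.708073, coefficient = 1

I ≈ (0.200000/2) × 2.757147 = 0.275715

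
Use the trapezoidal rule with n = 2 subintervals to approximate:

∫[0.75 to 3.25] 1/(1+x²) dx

f(x) = 1/(1+x²)
a = 0.75, b = 3.25, n = 2
h = (b - a)/n = 1.250000

Trapezoidal rule: (h/2)[f(x₀) + 2f(x₁) + 2f(x₂) + ... + f(xₙ)]

x_0 = 0.7500, f(x_0) = 0.640000, coefficient = 1
x_1 = 2.0000, f(x_1) = 0.200000, coefficient = 2
x_2 = 3.2500, f(x_2) = 0.086486, coefficient = 1

I ≈ (1.250000/2) × 1.126486 = 0.704054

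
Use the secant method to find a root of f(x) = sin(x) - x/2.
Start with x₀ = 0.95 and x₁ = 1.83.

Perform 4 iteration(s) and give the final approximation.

f(x) = sin(x) - x/2
x₀ = 0.95, x₁ = 1.83

Secant formula: x_{n+1} = x_n - f(x_n)(x_n - x_{n-1})/(f(x_n) - f(x_{n-1}))

Iteration 1:
  f(0.950000) = 0.338416
  f(1.830000) = 0.051594
  x_2 = 1.830000 - 0.051594×(1.830000 - 0.950000)/(0.051594 - 0.338416)
       = 1.988297
Iteration 2:
  f(1.830000) = 0.051594
  f(1.988297) = -0.080044
  x_3 = 1.988297 - (-0.080044)×(1.988297 - 1.830000)/(-0.080044 - 0.051594)
       = 1.892043
Iteration 3:
  f(1.988297) = -0.080044
  f(1.892043) = 0.002821
  x_4 = 1.892043 - 0.002821×(1.892043 - 1.988297)/(0.002821 - (-0.080044))
       = 1.895320
Iteration 4:
  f(1.892043) = 0.002821
  f(1.895320) = 0.000143
  x_5 = 1.895320 - 0.000143×(1.895320 - 1.892043)/(0.000143 - 0.002821)
       = 1.895495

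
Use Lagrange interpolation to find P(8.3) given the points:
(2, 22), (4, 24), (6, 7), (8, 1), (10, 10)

Lagrange interpolation formula:
P(x) = Σ yᵢ × Lᵢ(x)
where Lᵢ(x) = Π_{j≠i} (x - xⱼ)/(xᵢ - xⱼ)

L_0(8.3) = (8.3 - 4)/(2 - 4) × (8.3 - 6)/(2 - 6) × (8.3 - 8)/(2 - 8) × (8.3 - 10)/(2 - 10) = -0.013135
L_1(8.3) = (8.3 - 2)/(4 - 2) × (8.3 - 6)/(4 - 6) × (8.3 - 8)/(4 - 8) × (8.3 - 10)/(4 - 10) = 0.076978
L_2(8.3) = (8.3 - 2)/(6 - 2) × (8.3 - 4)/(6 - 4) × (8.3 - 8)/(6 - 8) × (8.3 - 10)/(6 - 10) = -0.215873
L_3(8.3) = (8.3 - 2)/(8 - 2) × (8.3 - 4)/(8 - 4) × (8.3 - 6)/(8 - 6) × (8.3 - 10)/(8 - 10) = 1.103353
L_4(8.3) = (8.3 - 2)/(10 - 2) × (8.3 - 4)/(10 - 4) × (8.3 - 6)/(10 - 6) × (8.3 - 8)/(10 - 8) = 0.048677

P(8.3) = 22×L_0(8.3) + 24×L_1(8.3) + 7×L_2(8.3) + 1×L_3(8.3) + 10×L_4(8.3)
P(8.3) = 1.637514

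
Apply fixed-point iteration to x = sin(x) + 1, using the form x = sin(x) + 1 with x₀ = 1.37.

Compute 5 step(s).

Equation: x = sin(x) + 1
Fixed-point form: x = sin(x) + 1
x₀ = 1.37

x_1 = g(1.370000) = 1.979908
x_2 = g(1.979908) = 1.917475
x_3 = g(1.917475) = 1.940507
x_4 = g(1.940507) = 1.932432
x_5 = g(1.932432) = 1.935319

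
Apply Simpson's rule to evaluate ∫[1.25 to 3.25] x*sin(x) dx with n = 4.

f(x) = x*sin(x)
a = 1.25, b = 3.25, n = 4
h = (b - a)/n = 0.500000

Simpson's rule: (h/3)[f(x₀) + 4f(x₁) + 2f(x₂) + ... + f(xₙ)]

x_0 = 1.2500, f(x_0) = 1.186231, coefficient = 1
x_1 = 1.7500, f(x_1) = 1.721975, coefficient = 4
x_2 = 2.2500, f(x_2) = 1.750665, coefficient = 2
x_3 = 2.7500, f(x_3) = 1.049568, coefficient = 4
x_4 = 3.2500, f(x_4) = -0.351634, coefficient = 1

I ≈ (0.500000/3) × 15.422099 = 2.570350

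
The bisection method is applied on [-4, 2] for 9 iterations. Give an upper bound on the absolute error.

Bisection error bound: |error| ≤ (b-a)/2^n
|error| ≤ (2 - (-4))/2^9 = 6/2^9
|error| ≤ 0.0117187500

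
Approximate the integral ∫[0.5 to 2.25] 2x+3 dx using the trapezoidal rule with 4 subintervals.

f(x) = 2x+3
a = 0.5, b = 2.25, n = 4
h = (b - a)/n = 0.437500

Trapezoidal rule: (h/2)[f(x₀) + 2f(x₁) + 2f(x₂) + ... + f(xₙ)]

x_0 = 0.5000, f(x_0) = 4.000000, coefficient = 1
x_1 = 0.9375, f(x_1) = 4.875000, coefficient = 2
x_2 = 1.3750, f(x_2) = 5.750000, coefficient = 2
x_3 = 1.8125, f(x_3) = 6.625000, coefficient = 2
x_4 = 2.2500, f(x_4) = 7.500000, coefficient = 1

I ≈ (0.437500/2) × 46.000000 = 10.062500
Exact value: 10.062500
Error: 0.000000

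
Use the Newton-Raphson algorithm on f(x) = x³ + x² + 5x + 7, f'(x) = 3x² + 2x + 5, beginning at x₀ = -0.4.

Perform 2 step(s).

f(x) = x³ + x² + 5x + 7
f'(x) = 3x² + 2x + 5
x₀ = -0.4

Newton-Raphson formula: x_{n+1} = x_n - f(x_n)/f'(x_n)

Iteration 1:
  f(-0.400000) = 5.096000
  f'(-0.400000) = 4.680000
  x_1 = -0.400000 - 5.096000/4.680000 = -1.488889
Iteration 2:
  f(-1.488889) = -1.528209
  f'(-1.488889) = 8.672593
  x_2 = -1.488889 - (-1.528209)/8.672593 = -1.312678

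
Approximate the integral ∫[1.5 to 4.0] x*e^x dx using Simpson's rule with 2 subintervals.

f(x) = x*e^x
a = 1.5, b = 4.0, n = 2
h = (b - a)/n = 1.250000

Simpson's rule: (h/3)[f(x₀) + 4f(x₁) + 2f(x₂) + ... + f(xₙ)]

x_0 = 1.5000, f(x_0) = 6.722534, coefficient = 1
x_1 = 2.7500, f(x_1) = 43.017238, coefficient = 4
x_2 = 4.0000, f(x_2) = 218.392600, coefficient = 1

I ≈ (1.250000/3) × 397.184084 = 165.493369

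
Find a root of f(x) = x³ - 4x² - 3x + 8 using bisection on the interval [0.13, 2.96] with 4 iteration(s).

f(x) = x³ - 4x² - 3x + 8
Initial interval: [0.13, 2.96]

Iteration 1:
  c_1 = (0.130000 + 2.960000)/2 = 1.545000
  f(c_1) = f(1.545000) = -2.495146
  f(a) × f(c) < 0, new interval: [0.130000, 1.545000]
Iteration 2:
  c_2 = (0.130000 + 1.545000)/2 = 0.837500
  f(c_2) = f(0.837500) = 3.269303
  f(a) × f(c) ≥ 0, new interval: [0.837500, 1.545000]
Iteration 3:
  c_3 = (0.837500 + 1.545000)/2 = 1.191250
  f(c_3) = f(1.191250) = 0.440419
  f(a) × f(c) ≥ 0, new interval: [1.191250, 1.545000]
Iteration 4:
  c_4 = (1.191250 + 1.545000)/2 = 1.368125
  f(c_4) = f(1.368125) = -1.030629
  f(a) × f(c) < 0, new interval: [1.191250, 1.368125]

After 4 iteration(s), the approximation is c_4 = 1.368125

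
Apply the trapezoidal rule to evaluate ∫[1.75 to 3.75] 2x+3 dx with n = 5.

f(x) = 2x+3
a = 1.75, b = 3.75, n = 5
h = (b - a)/n = 0.400000

Trapezoidal rule: (h/2)[f(x₀) + 2f(x₁) + 2f(x₂) + ... + f(xₙ)]

x_0 = 1.7500, f(x_0) = 6.500000, coefficient = 1
x_1 = 2.1500, f(x_1) = 7.300000, coefficient = 2
x_2 = 2.5500, f(x_2) = 8.100000, coefficient = 2
x_3 = 2.9500, f(x_3) = 8.900000, coefficient = 2
x_4 = 3.3500, f(x_4) = 9.700000, coefficient = 2
x_5 = 3.7500, f(x_5) = 10.500000, coefficient = 1

I ≈ (0.400000/2) × 85.000000 = 17.000000
Exact value: 17.000000
Error: 0.000000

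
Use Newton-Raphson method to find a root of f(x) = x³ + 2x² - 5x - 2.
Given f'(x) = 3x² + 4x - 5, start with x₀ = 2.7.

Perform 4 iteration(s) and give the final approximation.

f(x) = x³ + 2x² - 5x - 2
f'(x) = 3x² + 4x - 5
x₀ = 2.7

Newton-Raphson formula: x_{n+1} = x_n - f(x_n)/f'(x_n)

Iteration 1:
  f(2.700000) = 18.763000
  f'(2.700000) = 27.670000
  x_1 = 2.700000 - 18.763000/27.670000 = 2.021901
Iteration 2:
  f(2.021901) = 4.332362
  f'(2.021901) = 15.351855
  x_2 = 2.021901 - 4.332362/15.351855 = 1.739696
Iteration 3:
  f(1.739696) = 0.619873
  f'(1.739696) = 11.038417
  x_3 = 1.739696 - 0.619873/11.038417 = 1.683541
Iteration 4:
  f(1.683541) = 0.022588
  f'(1.683541) = 10.237088
  x_4 = 1.683541 - 0.022588/10.237088 = 1.681334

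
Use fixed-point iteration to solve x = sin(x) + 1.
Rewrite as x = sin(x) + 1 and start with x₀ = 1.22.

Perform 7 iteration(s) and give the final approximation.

Equation: x = sin(x) + 1
Fixed-point form: x = sin(x) + 1
x₀ = 1.22

x_1 = g(1.220000) = 1.939099
x_2 = g(1.939099) = 1.932940
x_3 = g(1.932940) = 1.935140
x_4 = g(1.935140) = 1.934358
x_5 = g(1.934358) = 1.934636
x_6 = g(1.934636) = 1.934537
x_7 = g(1.934537) = 1.934572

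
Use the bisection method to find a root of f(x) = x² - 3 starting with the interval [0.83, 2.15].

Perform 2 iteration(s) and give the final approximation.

f(x) = x² - 3
Initial interval: [0.83, 2.15]

Iteration 1:
  c_1 = (0.830000 + 2.150000)/2 = 1.490000
  f(c_1) = f(1.490000) = -0.779900
  f(a) × f(c) ≥ 0, new interval: [1.490000, 2.150000]
Iteration 2:
  c_2 = (1.490000 + 2.150000)/2 = 1.820000
  f(c_2) = f(1.820000) = 0.312400
  f(a) × f(c) < 0, new interval: [1.490000, 1.820000]

After 2 iteration(s), the approximation is c_2 = 1.820000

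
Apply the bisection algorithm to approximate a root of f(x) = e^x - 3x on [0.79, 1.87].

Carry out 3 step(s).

f(x) = e^x - 3x
Initial interval: [0.79, 1.87]

Iteration 1:
  c_1 = (0.790000 + 1.870000)/2 = 1.330000
  f(c_1) = f(1.330000) = -0.208957
  f(a) × f(c) ≥ 0, new interval: [1.330000, 1.870000]
Iteration 2:
  c_2 = (1.330000 + 1.870000)/2 = 1.600000
  f(c_2) = f(1.600000) = 0.153032
  f(a) × f(c) < 0, new interval: [1.330000, 1.600000]
Iteration 3:
  c_3 = (1.330000 + 1.600000)/2 = 1.465000
  f(c_3) = f(1.465000) = -0.067457
  f(a) × f(c) ≥ 0, new interval: [1.465000, 1.600000]

After 3 iteration(s), the approximation is c_3 = 1.465000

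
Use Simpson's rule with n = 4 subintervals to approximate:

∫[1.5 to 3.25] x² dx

f(x) = x²
a = 1.5, b = 3.25, n = 4
h = (b - a)/n = 0.437500

Simpson's rule: (h/3)[f(x₀) + 4f(x₁) + 2f(x₂) + ... + f(xₙ)]

x_0 = 1.5000, f(x_0) = 2.250000, coefficient = 1
x_1 = 1.9375, f(x_1) = 3.753906, coefficient = 4
x_2 = 2.3750, f(x_2) = 5.640625, coefficient = 2
x_3 = 2.8125, f(x_3) = 7.910156, coefficient = 4
x_4 = 3.2500, f(x_4) = 10.562500, coefficient = 1

I ≈ (0.437500/3) × 70.750000 = 10.317708
Exact value: 10.317708
Error: 0.000000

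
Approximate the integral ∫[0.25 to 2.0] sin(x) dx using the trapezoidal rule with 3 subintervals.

f(x) = sin(x)
a = 0.25, b = 2.0, n = 3
h = (b - a)/n = 0.583333

Trapezoidal rule: (h/2)[f(x₀) + 2f(x₁) + 2f(x₂) + ... + f(xₙ)]

x_0 = 0.2500, f(x_0) = 0.247404, coefficient = 1
x_1 = 0.8333, f(x_1) = 0.740177, coefficient = 2
x_2 = 1.4167, f(x_2) = 0.988146, coefficient = 2
x_3 = 2.0000, f(x_3) = 0.909297, coefficient = 1

I ≈ (0.583333/2) × 4.613346 = 1.345559
Exact value: 1.385059
Error: 0.039500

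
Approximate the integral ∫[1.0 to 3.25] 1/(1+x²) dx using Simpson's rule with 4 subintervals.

f(x) = 1/(1+x²)
a = 1.0, b = 3.25, n = 4
h = (b - a)/n = 0.562500

Simpson's rule: (h/3)[f(x₀) + 4f(x₁) + 2f(x₂) + ... + f(xₙ)]

x_0 = 1.0000, f(x_0) = 0.500000, coefficient = 1
x_1 = 1.5625, f(x_1) = 0.290579, coefficient = 4
x_2 = 2.1250, f(x_2) = 0.181303, coefficient = 2
x_3 = 2.6875, f(x_3) = 0.121615, coefficient = 4
x_4 = 3.2500, f(x_4) = 0.086486, coefficient = 1

I ≈ (0.562500/3) × 2.597869 = 0.487100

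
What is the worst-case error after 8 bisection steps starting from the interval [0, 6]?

Bisection error bound: |error| ≤ (b-a)/2^n
|error| ≤ (6 - 0)/2^8 = 6/2^8
|error| ≤ 0.0234375000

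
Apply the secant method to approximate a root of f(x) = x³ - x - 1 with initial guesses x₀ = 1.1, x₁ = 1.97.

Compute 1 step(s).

f(x) = x³ - x - 1
x₀ = 1.1, x₁ = 1.97

Secant formula: x_{n+1} = x_n - f(x_n)(x_n - x_{n-1})/(f(x_n) - f(x_{n-1}))

Iteration 1:
  f(1.100000) = -0.769000
  f(1.970000) = 4.675373
  x_2 = 1.970000 - 4.675373×(1.970000 - 1.100000)/(4.675373 - (-0.769000))
       = 1.222885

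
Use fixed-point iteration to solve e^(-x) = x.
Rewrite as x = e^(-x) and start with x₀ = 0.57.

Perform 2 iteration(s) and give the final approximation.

Equation: e^(-x) = x
Fixed-point form: x = e^(-x)
x₀ = 0.57

x_1 = g(0.570000) = 0.565525
x_2 = g(0.565525) = 0.568062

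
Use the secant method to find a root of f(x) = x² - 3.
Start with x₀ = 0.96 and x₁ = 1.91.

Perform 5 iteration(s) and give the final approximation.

f(x) = x² - 3
x₀ = 0.96, x₁ = 1.91

Secant formula: x_{n+1} = x_n - f(x_n)(x_n - x_{n-1})/(f(x_n) - f(x_{n-1}))

Iteration 1:
  f(0.960000) = -2.078400
  f(1.910000) = 0.648100
  x_2 = 1.910000 - 0.648100×(1.910000 - 0.960000)/(0.648100 - (-2.078400))
       = 1.684181
Iteration 2:
  f(1.910000) = 0.648100
  f(1.684181) = -0.163534
  x_3 = 1.684181 - (-0.163534)×(1.684181 - 1.910000)/(-0.163534 - 0.648100)
       = 1.729681
Iteration 3:
  f(1.684181) = -0.163534
  f(1.729681) = -0.008204
  x_4 = 1.729681 - (-0.008204)×(1.729681 - 1.684181)/(-0.008204 - (-0.163534))
       = 1.732084
Iteration 4:
  f(1.729681) = -0.008204
  f(1.732084) = 0.000115
  x_5 = 1.732084 - 0.000115×(1.732084 - 1.729681)/(0.000115 - (-0.008204))
       = 1.732051
Iteration 5:
  f(1.732084) = 0.000115
  f(1.732051) = 0.000000
  x_6 = 1.732051 - 0.000000×(1.732051 - 1.732084)/(0.000000 - 0.000115)
       = 1.732051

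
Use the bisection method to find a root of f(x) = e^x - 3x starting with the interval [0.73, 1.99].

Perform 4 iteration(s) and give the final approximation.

f(x) = e^x - 3x
Initial interval: [0.73, 1.99]

Iteration 1:
  c_1 = (0.730000 + 1.990000)/2 = 1.360000
  f(c_1) = f(1.360000) = -0.183807
  f(a) × f(c) ≥ 0, new interval: [1.360000, 1.990000]
Iteration 2:
  c_2 = (1.360000 + 1.990000)/2 = 1.675000
  f(c_2) = f(1.675000) = 0.313795
  f(a) × f(c) < 0, new interval: [1.360000, 1.675000]
Iteration 3:
  c_3 = (1.360000 + 1.675000)/2 = 1.517500
  f(c_3) = f(1.517500) = 0.008309
  f(a) × f(c) < 0, new interval: [1.360000, 1.517500]
Iteration 4:
  c_4 = (1.360000 + 1.517500)/2 = 1.438750
  f(c_4) = f(1.438750) = -0.100827
  f(a) × f(c) ≥ 0, new interval: [1.438750, 1.517500]

After 4 iteration(s), the approximation is c_4 = 1.438750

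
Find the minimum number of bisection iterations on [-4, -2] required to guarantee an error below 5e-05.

We need (b-a)/2^n ≤ 5e-05
(-2 - (-4))/2^n ≤ 5e-05
2/2^n ≤ 5e-05
2^n ≥ 40000
n ≥ log₂(40000) = 15.29
n ≥ 16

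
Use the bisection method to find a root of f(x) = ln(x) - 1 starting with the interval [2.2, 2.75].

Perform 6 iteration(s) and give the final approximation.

f(x) = ln(x) - 1
Initial interval: [2.2, 2.75]

Iteration 1:
  c_1 = (2.200000 + 2.750000)/2 = 2.475000
  f(c_1) = f(2.475000) = -0.093760
  f(a) × f(c) ≥ 0, new interval: [2.475000, 2.750000]
Iteration 2:
  c_2 = (2.475000 + 2.750000)/2 = 2.612500
  f(c_2) = f(2.612500) = -0.039692
  f(a) × f(c) ≥ 0, new interval: [2.612500, 2.750000]
Iteration 3:
  c_3 = (2.612500 + 2.750000)/2 = 2.681250
  f(c_3) = f(2.681250) = -0.013717
  f(a) × f(c) ≥ 0, new interval: [2.681250, 2.750000]
Iteration 4:
  c_4 = (2.681250 + 2.750000)/2 = 2.715625
  f(c_4) = f(2.715625) = -0.000978
  f(a) × f(c) ≥ 0, new interval: [2.715625, 2.750000]
Iteration 5:
  c_5 = (2.715625 + 2.750000)/2 = 2.732813
  f(c_5) = f(2.732813) = 0.005331
  f(a) × f(c) < 0, new interval: [2.715625, 2.732813]
Iteration 6:
  c_6 = (2.715625 + 2.732813)/2 = 2.724219
  f(c_6) = f(2.724219) = 0.002182
  f(a) × f(c) < 0, new interval: [2.715625, 2.724219]

After 6 iteration(s), the approximation is c_6 = 2.724219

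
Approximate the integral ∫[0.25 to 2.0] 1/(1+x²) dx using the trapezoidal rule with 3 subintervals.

f(x) = 1/(1+x²)
a = 0.25, b = 2.0, n = 3
h = (b - a)/n = 0.583333

Trapezoidal rule: (h/2)[f(x₀) + 2f(x₁) + 2f(x₂) + ... + f(xₙ)]

x_0 = 0.2500, f(x_0) = 0.941176, coefficient = 1
x_1 = 0.8333, f(x_1) = 0.590164, coefficient = 2
x_2 = 1.4167, f(x_2) = 0.332564, coefficient = 2
x_3 = 2.0000, f(x_3) = 0.200000, coefficient = 1

I ≈ (0.583333/2) × 2.986631 = 0.871101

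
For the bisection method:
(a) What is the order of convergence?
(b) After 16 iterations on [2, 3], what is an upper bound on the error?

(a) Bisection has linear (order 1) convergence; the error is halved each step.

(b) Error bound = (b-a)/2^n = (3 - 2)/2^{16}
    = 1/2^{16}

(a) 1 (linear); (b) error ≤ 1.53e-05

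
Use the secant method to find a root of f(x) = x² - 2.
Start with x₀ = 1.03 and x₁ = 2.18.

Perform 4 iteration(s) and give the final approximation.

f(x) = x² - 2
x₀ = 1.03, x₁ = 2.18

Secant formula: x_{n+1} = x_n - f(x_n)(x_n - x_{n-1})/(f(x_n) - f(x_{n-1}))

Iteration 1:
  f(1.030000) = -0.939100
  f(2.180000) = 2.752400
  x_2 = 2.180000 - 2.752400×(2.180000 - 1.030000)/(2.752400 - (-0.939100))
       = 1.322555
Iteration 2:
  f(2.180000) = 2.752400
  f(1.322555) = -0.250850
  x_3 = 1.322555 - (-0.250850)×(1.322555 - 2.180000)/(-0.250850 - 2.752400)
       = 1.394174
Iteration 3:
  f(1.322555) = -0.250850
  f(1.394174) = -0.056280
  x_4 = 1.394174 - (-0.056280)×(1.394174 - 1.322555)/(-0.056280 - (-0.250850))
       = 1.414890
Iteration 4:
  f(1.394174) = -0.056280
  f(1.414890) = 0.001913
  x_5 = 1.414890 - 0.001913×(1.414890 - 1.394174)/(0.001913 - (-0.056280))
       = 1.414209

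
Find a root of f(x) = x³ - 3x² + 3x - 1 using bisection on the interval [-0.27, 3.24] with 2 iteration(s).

f(x) = x³ - 3x² + 3x - 1
Initial interval: [-0.27, 3.24]

Iteration 1:
  c_1 = (-0.270000 + 3.240000)/2 = 1.485000
  f(c_1) = f(1.485000) = 0.114084
  f(a) × f(c) < 0, new interval: [-0.270000, 1.485000]
Iteration 2:
  c_2 = (-0.270000 + 1.485000)/2 = 0.607500
  f(c_2) = f(0.607500) = -0.060467
  f(a) × f(c) ≥ 0, new interval: [0.607500, 1.485000]

After 2 iteration(s), the approximation is c_2 = 0.607500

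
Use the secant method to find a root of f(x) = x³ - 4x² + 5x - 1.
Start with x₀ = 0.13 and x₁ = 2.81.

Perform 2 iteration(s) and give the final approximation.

f(x) = x³ - 4x² + 5x - 1
x₀ = 0.13, x₁ = 2.81

Secant formula: x_{n+1} = x_n - f(x_n)(x_n - x_{n-1})/(f(x_n) - f(x_{n-1}))

Iteration 1:
  f(0.130000) = -0.415403
  f(2.810000) = 3.653641
  x_2 = 2.810000 - 3.653641×(2.810000 - 0.130000)/(3.653641 - (-0.415403))
       = 0.403597
Iteration 2:
  f(2.810000) = 3.653641
  f(0.403597) = 0.432166
  x_3 = 0.403597 - 0.432166×(0.403597 - 2.810000)/(0.432166 - 3.653641)
       = 0.080775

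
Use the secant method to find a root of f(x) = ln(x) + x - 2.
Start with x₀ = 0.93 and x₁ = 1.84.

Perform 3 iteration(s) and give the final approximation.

f(x) = ln(x) + x - 2
x₀ = 0.93, x₁ = 1.84

Secant formula: x_{n+1} = x_n - f(x_n)(x_n - x_{n-1})/(f(x_n) - f(x_{n-1}))

Iteration 1:
  f(0.930000) = -1.142571
  f(1.840000) = 0.449766
  x_2 = 1.840000 - 0.449766×(1.840000 - 0.930000)/(0.449766 - (-1.142571))
       = 1.582965
Iteration 2:
  f(1.840000) = 0.449766
  f(1.582965) = 0.042264
  x_3 = 1.582965 - 0.042264×(1.582965 - 1.840000)/(0.042264 - 0.449766)
       = 1.556306
Iteration 3:
  f(1.582965) = 0.042264
  f(1.556306) = -0.001379
  x_4 = 1.556306 - (-0.001379)×(1.556306 - 1.582965)/(-0.001379 - 0.042264)
       = 1.557148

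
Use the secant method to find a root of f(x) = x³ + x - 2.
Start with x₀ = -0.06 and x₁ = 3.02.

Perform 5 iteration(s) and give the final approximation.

f(x) = x³ + x - 2
x₀ = -0.06, x₁ = 3.02

Secant formula: x_{n+1} = x_n - f(x_n)(x_n - x_{n-1})/(f(x_n) - f(x_{n-1}))

Iteration 1:
  f(-0.060000) = -2.060216
  f(3.020000) = 28.563608
  x_2 = 3.020000 - 28.563608×(3.020000 - (-0.060000))/(28.563608 - (-2.060216))
       = 0.147207
Iteration 2:
  f(3.020000) = 28.563608
  f(0.147207) = -1.849603
  x_3 = 0.147207 - (-1.849603)×(0.147207 - 3.020000)/(-1.849603 - 28.563608)
       = 0.321918
Iteration 3:
  f(0.147207) = -1.849603
  f(0.321918) = -1.644721
  x_4 = 0.321918 - (-1.644721)×(0.321918 - 0.147207)/(-1.644721 - (-1.849603))
       = 1.724439
Iteration 4:
  f(0.321918) = -1.644721
  f(1.724439) = 4.852382
  x_5 = 1.724439 - 4.852382×(1.724439 - 0.321918)/(4.852382 - (-1.644721))
       = 0.676962
Iteration 5:
  f(1.724439) = 4.852382
  f(0.676962) = -1.012802
  x_6 = 0.676962 - (-1.012802)×(0.676962 - 1.724439)/(-1.012802 - 4.852382)
       = 0.857840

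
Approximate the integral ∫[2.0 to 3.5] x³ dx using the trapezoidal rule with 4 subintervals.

f(x) = x³
a = 2.0, b = 3.5, n = 4
h = (b - a)/n = 0.375000

Trapezoidal rule: (h/2)[f(x₀) + 2f(x₁) + 2f(x₂) + ... + f(xₙ)]

x_0 = 2.0000, f(x_0) = 8.000000, coefficient = 1
x_1 = 2.3750, f(x_1) = 13.396484, coefficient = 2
x_2 = 2.7500, f(x_2) = 20.796875, coefficient = 2
x_3 = 3.1250, f(x_3) = 30.517578, coefficient = 2
x_4 = 3.5000, f(x_4) = 42.875000, coefficient = 1

I ≈ (0.375000/2) × 180.296875 = 33.805664
Exact value: 33.515625
Error: 0.290039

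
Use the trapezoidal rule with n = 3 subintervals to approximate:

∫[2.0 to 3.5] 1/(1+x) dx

f(x) = 1/(1+x)
a = 2.0, b = 3.5, n = 3
h = (b - a)/n = 0.500000

Trapezoidal rule: (h/2)[f(x₀) + 2f(x₁) + 2f(x₂) + ... + f(xₙ)]

x_0 = 2.0000, f(x_0) = 0.333333, coefficient = 1
x_1 = 2.5000, f(x_1) = 0.285714, coefficient = 2
x_2 = 3.0000, f(x_2) = 0.250000, coefficient = 2
x_3 = 3.5000, f(x_3) = 0.222222, coefficient = 1

I ≈ (0.500000/2) × 1.626984 = 0.406746
Exact value: 0.405465
Error: 0.001281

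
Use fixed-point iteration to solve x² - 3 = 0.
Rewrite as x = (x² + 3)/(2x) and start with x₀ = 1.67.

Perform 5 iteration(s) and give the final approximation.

Equation: x² - 3 = 0
Fixed-point form: x = (x² + 3)/(2x)
x₀ = 1.67

x_1 = g(1.670000) = 1.733204
x_2 = g(1.733204) = 1.732051
x_3 = g(1.732051) = 1.732051
x_4 = g(1.732051) = 1.732051
x_5 = g(1.732051) = 1.732051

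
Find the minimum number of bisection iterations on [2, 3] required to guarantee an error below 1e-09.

We need (b-a)/2^n ≤ 1e-09
(3 - 2)/2^n ≤ 1e-09
1/2^n ≤ 1e-09
2^n ≥ 1000000000
n ≥ log₂(1000000000) = 29.90
n ≥ 30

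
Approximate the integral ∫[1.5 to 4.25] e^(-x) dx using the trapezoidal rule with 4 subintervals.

f(x) = e^(-x)
a = 1.5, b = 4.25, n = 4
h = (b - a)/n = 0.687500

Trapezoidal rule: (h/2)[f(x₀) + 2f(x₁) + 2f(x₂) + ... + f(xₙ)]

x_0 = 1.5000, f(x_0) = 0.223130, coefficient = 1
x_1 = 2.1875, f(x_1) = 0.112197, coefficient = 2
x_2 = 2.8750, f(x_2) = 0.056416, coefficient = 2
x_3 = 3.5625, f(x_3) = 0.028368, coefficient = 2
x_4 = 4.2500, f(x_4) = 0.014264, coefficient = 1

I ≈ (0.687500/2) × 0.631356 = 0.217029
Exact value: 0.208866
Error: 0.008163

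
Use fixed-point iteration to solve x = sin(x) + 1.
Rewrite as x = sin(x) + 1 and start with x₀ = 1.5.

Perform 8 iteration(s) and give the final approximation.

Equation: x = sin(x) + 1
Fixed-point form: x = sin(x) + 1
x₀ = 1.5

x_1 = g(1.500000) = 1.997495
x_2 = g(1.997495) = 1.910337
x_3 = g(1.910337) = 1.942908
x_4 = g(1.942908) = 1.931562
x_5 = g(1.931562) = 1.935627
x_6 = g(1.935627) = 1.934184
x_7 = g(1.934184) = 1.934698
x_8 = g(1.934698) = 1.934515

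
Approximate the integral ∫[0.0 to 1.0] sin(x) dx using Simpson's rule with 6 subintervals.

f(x) = sin(x)
a = 0.0, b = 1.0, n = 6
h = (b - a)/n = 0.166667

Simpson's rule: (h/3)[f(x₀) + 4f(x₁) + 2f(x₂) + ... + f(xₙ)]

x_0 = 0.0000, f(x_0) = 0.000000, coefficient = 1
x_1 = 0.1667, f(x_1) = 0.165896, coefficient = 4
x_2 = 0.3333, f(x_2) = 0.327195, coefficient = 2
x_3 = 0.5000, f(x_3) = 0.479426, coefficient = 4
x_4 = 0.6667, f(x_4) = 0.618370, coefficient = 2
x_5 = 0.8333, f(x_5) = 0.740177, coefficient = 4
x_6 = 1.0000, f(x_6) = 0.841471, coefficient = 1

I ≈ (0.166667/3) × 8.274594 = 0.459700
Exact value: 0.459698
Error: 0.000002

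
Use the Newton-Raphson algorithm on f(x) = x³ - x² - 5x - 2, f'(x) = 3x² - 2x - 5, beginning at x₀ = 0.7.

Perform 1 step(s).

f(x) = x³ - x² - 5x - 2
f'(x) = 3x² - 2x - 5
x₀ = 0.7

Newton-Raphson formula: x_{n+1} = x_n - f(x_n)/f'(x_n)

Iteration 1:
  f(0.700000) = -5.647000
  f'(0.700000) = -4.930000
  x_1 = 0.700000 - (-5.647000)/(-4.930000) = -0.445436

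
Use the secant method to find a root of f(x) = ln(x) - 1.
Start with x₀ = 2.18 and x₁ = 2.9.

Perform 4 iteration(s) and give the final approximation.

f(x) = ln(x) - 1
x₀ = 2.18, x₁ = 2.9

Secant formula: x_{n+1} = x_n - f(x_n)(x_n - x_{n-1})/(f(x_n) - f(x_{n-1}))

Iteration 1:
  f(2.180000) = -0.220675
  f(2.900000) = 0.064711
  x_2 = 2.900000 - 0.064711×(2.900000 - 2.180000)/(0.064711 - (-0.220675))
       = 2.736741
Iteration 2:
  f(2.900000) = 0.064711
  f(2.736741) = 0.006768
  x_3 = 2.736741 - 0.006768×(2.736741 - 2.900000)/(0.006768 - 0.064711)
       = 2.717672
Iteration 3:
  f(2.736741) = 0.006768
  f(2.717672) = -0.000224
  x_4 = 2.717672 - (-0.000224)×(2.717672 - 2.736741)/(-0.000224 - 0.006768)
       = 2.718284
Iteration 4:
  f(2.717672) = -0.000224
  f(2.718284) = 0.000001
  x_5 = 2.718284 - 0.000001×(2.718284 - 2.717672)/(0.000001 - (-0.000224))
       = 2.718282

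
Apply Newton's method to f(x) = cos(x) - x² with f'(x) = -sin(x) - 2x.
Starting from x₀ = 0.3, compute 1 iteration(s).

f(x) = cos(x) - x²
f'(x) = -sin(x) - 2x
x₀ = 0.3

Newton-Raphson formula: x_{n+1} = x_n - f(x_n)/f'(x_n)

Iteration 1:
  f(0.300000) = 0.865336
  f'(0.300000) = -0.895520
  x_1 = 0.300000 - 0.865336/(-0.895520) = 1.266295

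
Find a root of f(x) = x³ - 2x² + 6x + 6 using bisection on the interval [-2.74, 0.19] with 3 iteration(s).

f(x) = x³ - 2x² + 6x + 6
Initial interval: [-2.74, 0.19]

Iteration 1:
  c_1 = (-2.740000 + 0.190000)/2 = -1.275000
  f(c_1) = f(-1.275000) = -6.973922
  f(a) × f(c) ≥ 0, new interval: [-1.275000, 0.190000]
Iteration 2:
  c_2 = (-1.275000 + 0.190000)/2 = -0.542500
  f(c_2) = f(-0.542500) = 1.996726
  f(a) × f(c) < 0, new interval: [-1.275000, -0.542500]
Iteration 3:
  c_3 = (-1.275000 + (-0.542500))/2 = -0.908750
  f(c_3) = f(-0.908750) = -1.854623
  f(a) × f(c) ≥ 0, new interval: [-0.908750, -0.542500]

After 3 iteration(s), the approximation is c_3 = -0.908750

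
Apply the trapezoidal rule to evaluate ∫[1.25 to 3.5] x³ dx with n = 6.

f(x) = x³
a = 1.25, b = 3.5, n = 6
h = (b - a)/n = 0.375000

Trapezoidal rule: (h/2)[f(x₀) + 2f(x₁) + 2f(x₂) + ... + f(xₙ)]

x_0 = 1.2500, f(x_0) = 1.953125, coefficient = 1
x_1 = 1.6250, f(x_1) = 4.291016, coefficient = 2
x_2 = 2.0000, f(x_2) = 8.000000, coefficient = 2
x_3 = 2.3750, f(x_3) = 13.396484, coefficient = 2
x_4 = 2.7500, f(x_4) = 20.796875, coefficient = 2
x_5 = 3.1250, f(x_5) = 30.517578, coefficient = 2
x_6 = 3.5000, f(x_6) = 42.875000, coefficient = 1

I ≈ (0.375000/2) × 198.832031 = 37.281006
Exact value: 36.905273
Error: 0.375732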